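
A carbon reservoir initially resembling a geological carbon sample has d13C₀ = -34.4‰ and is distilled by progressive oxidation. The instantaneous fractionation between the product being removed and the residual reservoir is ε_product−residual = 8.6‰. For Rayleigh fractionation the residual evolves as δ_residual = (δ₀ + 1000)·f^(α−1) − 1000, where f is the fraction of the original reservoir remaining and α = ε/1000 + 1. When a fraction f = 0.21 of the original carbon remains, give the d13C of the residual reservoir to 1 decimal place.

Rayleigh residual: δ_res = (δ₀ + 1000)·f^(α−1) − 1000
α = ε/1000 + 1 = 1.00860, so α − 1 = 0.00860
f^(α−1) = 0.21^(0.00860) = 0.986668
δ_res = (-34.4 + 1000) × 0.986668 − 1000 = 952.727 − 1000 = -47.27‰

-47.3‰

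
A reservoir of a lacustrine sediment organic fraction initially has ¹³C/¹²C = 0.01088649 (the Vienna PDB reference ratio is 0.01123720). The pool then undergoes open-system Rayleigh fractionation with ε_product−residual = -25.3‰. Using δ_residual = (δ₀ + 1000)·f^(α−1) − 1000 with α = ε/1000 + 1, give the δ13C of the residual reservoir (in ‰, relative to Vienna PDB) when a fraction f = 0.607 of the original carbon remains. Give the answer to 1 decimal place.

-18.9‰

δ₀ = (0.01088649/0.01123720 − 1)×1000 = (0.968790 − 1)×1000 = -31.210‰
α − 1 = ε/1000 = -0.0253
f^(α−1) = 0.607^(-0.0253) = 1.012711
δ_res = (-31.210 + 1000) × 1.012711 − 1000 = 981.104 − 1000 = -18.90‰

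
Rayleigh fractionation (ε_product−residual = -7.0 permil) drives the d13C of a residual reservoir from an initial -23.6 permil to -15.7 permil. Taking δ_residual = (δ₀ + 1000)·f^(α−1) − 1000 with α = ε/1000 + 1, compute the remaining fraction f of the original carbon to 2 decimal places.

α − 1 = ε/1000 = -0.0070
(δ_res + 1000)/(δ₀ + 1000) = (-15.7 + 1000)/(-23.6 + 1000) = 984.3/976.4 = 1.008091
f = 1.008091^(1/-0.0070) = exp(ln(1.008091)/-0.0070) = exp(0.00806/-0.0070)
f = exp(-1.1512) = 0.3163

0.32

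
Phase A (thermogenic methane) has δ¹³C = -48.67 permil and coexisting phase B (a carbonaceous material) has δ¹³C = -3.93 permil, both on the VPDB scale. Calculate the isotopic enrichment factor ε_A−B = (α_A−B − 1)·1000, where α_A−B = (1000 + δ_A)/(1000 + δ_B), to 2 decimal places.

-44.92 permil

α_A−B = (1000 + -48.67) / (1000 + -3.93) = 951.33 / 996.07 = 0.955083
ε_A−B = (0.955083 − 1) × 1000 = -44.917 permil
(The approximation ε ≈ δ_A − δ_B would give -44.74 permil.)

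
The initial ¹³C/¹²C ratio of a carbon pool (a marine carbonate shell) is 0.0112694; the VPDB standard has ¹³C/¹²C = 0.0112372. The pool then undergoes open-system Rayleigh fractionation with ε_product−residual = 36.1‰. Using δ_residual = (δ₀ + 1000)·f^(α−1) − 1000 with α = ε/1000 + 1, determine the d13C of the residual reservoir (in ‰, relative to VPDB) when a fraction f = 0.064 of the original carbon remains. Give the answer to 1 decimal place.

-91.9‰

δ₀ = (0.0112694/0.0112372 − 1)×1000 = (1.002865 − 1)×1000 = 2.865‰
α − 1 = ε/1000 = 0.0361
f^(α−1) = 0.064^(0.0361) = 0.905531
δ_res = (2.865 + 1000) × 0.905531 − 1000 = 908.125 − 1000 = -91.87‰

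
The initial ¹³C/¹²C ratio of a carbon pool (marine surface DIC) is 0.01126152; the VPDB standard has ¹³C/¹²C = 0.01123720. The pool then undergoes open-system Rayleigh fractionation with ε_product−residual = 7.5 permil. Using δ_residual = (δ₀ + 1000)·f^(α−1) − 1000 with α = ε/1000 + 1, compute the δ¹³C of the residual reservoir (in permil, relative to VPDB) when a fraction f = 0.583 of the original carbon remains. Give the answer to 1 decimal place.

δ₀ = (0.01126152/0.01123720 − 1)×1000 = (1.002164 − 1)×1000 = 2.164 permil
α − 1 = ε/1000 = 0.0075
f^(α−1) = 0.583^(0.0075) = 0.995961
δ_res = (2.164 + 1000) × 0.995961 − 1000 = 998.117 − 1000 = -1.88 permil

-1.9 permil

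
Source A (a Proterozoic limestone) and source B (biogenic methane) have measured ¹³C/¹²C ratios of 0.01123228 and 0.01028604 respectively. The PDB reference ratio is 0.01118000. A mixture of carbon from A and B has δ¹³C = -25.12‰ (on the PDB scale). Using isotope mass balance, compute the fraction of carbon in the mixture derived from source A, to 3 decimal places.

0.648

δ_A = (0.01123228/0.01118000 − 1)×1000 = (1.004676 − 1)×1000 = 4.676‰
δ_B = (0.01028604/0.01118000 − 1)×1000 = (0.920039 − 1)×1000 = -79.961‰
f_A = (δ_mix − δ_B)/(δ_A − δ_B) = (-25.12 − (-79.961))/(4.676 − (-79.961))
f_A = 54.841 / 84.637 = 0.6480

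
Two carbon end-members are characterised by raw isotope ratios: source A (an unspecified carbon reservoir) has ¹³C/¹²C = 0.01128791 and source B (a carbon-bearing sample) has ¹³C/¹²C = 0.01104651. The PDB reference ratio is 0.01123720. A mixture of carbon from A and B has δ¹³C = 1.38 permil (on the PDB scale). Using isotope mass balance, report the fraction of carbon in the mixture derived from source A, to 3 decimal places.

0.854

δ_A = (0.01128791/0.01123720 − 1)×1000 = (1.004513 − 1)×1000 = 4.513 permil
δ_B = (0.01104651/0.01123720 − 1)×1000 = (0.983030 − 1)×1000 = -16.970 permil
f_A = (δ_mix − δ_B)/(δ_A − δ_B) = (1.38 − (-16.970))/(4.513 − (-16.970))
f_A = 18.350 / 21.482 = 0.8542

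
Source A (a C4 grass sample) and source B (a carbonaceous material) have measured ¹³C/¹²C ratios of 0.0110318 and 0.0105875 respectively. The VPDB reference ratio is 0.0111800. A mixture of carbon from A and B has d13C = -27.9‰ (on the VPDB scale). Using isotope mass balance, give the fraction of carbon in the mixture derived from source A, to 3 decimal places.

δ_A = (0.0110318/0.0111800 − 1)×1000 = (0.986744 − 1)×1000 = -13.256‰
δ_B = (0.0105875/0.0111800 − 1)×1000 = (0.947004 − 1)×1000 = -52.996‰
f_A = (δ_mix − δ_B)/(δ_A − δ_B) = (-27.9 − (-52.996))/(-13.256 − (-52.996))
f_A = 25.096 / 39.741 = 0.6315

0.632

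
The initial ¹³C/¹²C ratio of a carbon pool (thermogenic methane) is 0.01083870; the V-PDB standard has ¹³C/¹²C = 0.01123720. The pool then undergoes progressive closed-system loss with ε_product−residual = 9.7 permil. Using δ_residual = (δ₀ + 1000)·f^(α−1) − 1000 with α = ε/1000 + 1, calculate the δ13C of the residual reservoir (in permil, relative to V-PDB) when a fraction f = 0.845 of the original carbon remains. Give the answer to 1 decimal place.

δ₀ = (0.01083870/0.01123720 − 1)×1000 = (0.964537 − 1)×1000 = -35.463 permil
α − 1 = ε/1000 = 0.0097
f^(α−1) = 0.845^(0.0097) = 0.998368
δ_res = (-35.463 + 1000) × 0.998368 − 1000 = 962.963 − 1000 = -37.04 permil

-37.0 permil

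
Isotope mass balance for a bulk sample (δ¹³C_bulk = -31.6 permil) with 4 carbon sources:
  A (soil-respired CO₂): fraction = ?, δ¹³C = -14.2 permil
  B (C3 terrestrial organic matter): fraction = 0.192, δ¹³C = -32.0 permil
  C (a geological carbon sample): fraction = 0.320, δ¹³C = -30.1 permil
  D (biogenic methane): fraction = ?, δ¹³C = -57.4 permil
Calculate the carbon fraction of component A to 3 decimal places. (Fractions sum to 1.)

0.282

Let f_A and f_D be the unknown fractions; fractions sum to 1 so f_A + f_D = 0.488.
Mass balance: Σ fᵢ·δᵢ = δ_bulk ⇒ f_A·(-14.2) + f_D·(-57.4) = -31.6 − (-15.776) = -15.824
Substitute f_D = 0.488 − f_A:
f_A·(-14.2 − -57.4) = -15.824 − 0.488×(-57.4) = 12.187
f_A = 12.187 / 43.2 = 0.2821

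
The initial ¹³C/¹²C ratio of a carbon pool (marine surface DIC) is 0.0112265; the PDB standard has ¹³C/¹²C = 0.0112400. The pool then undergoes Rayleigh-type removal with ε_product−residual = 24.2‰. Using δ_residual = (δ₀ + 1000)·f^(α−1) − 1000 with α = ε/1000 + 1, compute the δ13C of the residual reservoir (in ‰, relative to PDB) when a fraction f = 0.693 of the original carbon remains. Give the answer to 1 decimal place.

-10.0‰

δ₀ = (0.0112265/0.0112400 − 1)×1000 = (0.998799 − 1)×1000 = -1.201‰
α − 1 = ε/1000 = 0.0242
f^(α−1) = 0.693^(0.0242) = 0.991165
δ_res = (-1.201 + 1000) × 0.991165 − 1000 = 989.974 − 1000 = -10.03‰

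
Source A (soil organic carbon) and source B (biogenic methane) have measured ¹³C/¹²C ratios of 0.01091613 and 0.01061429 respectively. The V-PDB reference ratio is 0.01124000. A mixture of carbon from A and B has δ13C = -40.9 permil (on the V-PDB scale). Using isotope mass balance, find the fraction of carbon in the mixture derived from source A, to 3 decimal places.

δ_A = (0.01091613/0.01124000 − 1)×1000 = (0.971186 − 1)×1000 = -28.814 permil
δ_B = (0.01061429/0.01124000 − 1)×1000 = (0.944332 − 1)×1000 = -55.668 permil
f_A = (δ_mix − δ_B)/(δ_A − δ_B) = (-40.9 − (-55.668))/(-28.814 − (-55.668))
f_A = 14.768 / 26.854 = 0.5499

0.550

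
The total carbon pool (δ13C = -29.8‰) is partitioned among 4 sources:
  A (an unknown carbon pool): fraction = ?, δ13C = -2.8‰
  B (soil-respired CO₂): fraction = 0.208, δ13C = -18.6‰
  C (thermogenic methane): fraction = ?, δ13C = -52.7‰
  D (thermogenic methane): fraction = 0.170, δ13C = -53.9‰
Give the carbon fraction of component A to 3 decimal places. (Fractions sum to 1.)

0.321

Let f_A and f_C be the unknown fractions; fractions sum to 1 so f_A + f_C = 0.622.
Mass balance: Σ fᵢ·δᵢ = δ_bulk ⇒ f_A·(-2.8) + f_C·(-52.7) = -29.8 − (-13.032) = -16.768
Substitute f_C = 0.622 − f_A:
f_A·(-2.8 − -52.7) = -16.768 − 0.622×(-52.7) = 16.011
f_A = 16.011 / 49.9 = 0.3209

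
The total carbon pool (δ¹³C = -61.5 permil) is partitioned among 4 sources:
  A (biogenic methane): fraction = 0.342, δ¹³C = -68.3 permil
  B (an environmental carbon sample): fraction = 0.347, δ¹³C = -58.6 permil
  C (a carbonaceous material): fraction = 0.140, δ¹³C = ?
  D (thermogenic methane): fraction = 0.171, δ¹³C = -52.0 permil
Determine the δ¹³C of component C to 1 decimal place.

Isotope mass balance: δ_bulk = Σ fᵢ·δᵢ.
-61.5 = 0.342×(-68.3) + 0.347×(-58.6) + 0.140×δ_C + 0.171×(-52.0)
0.140·δ_C = -61.5 − (-52.585) = -8.915
δ_C = -8.915 / 0.140 = -63.68 permil

-63.7 permil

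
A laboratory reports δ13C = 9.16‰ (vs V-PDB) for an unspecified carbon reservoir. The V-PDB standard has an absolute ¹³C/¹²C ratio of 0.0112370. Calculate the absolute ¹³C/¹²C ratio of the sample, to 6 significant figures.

0.0113399

R_sample = R_standard × (δ13C/1000 + 1)
R_sample = 0.0112370 × (9.16/1000 + 1) = 0.0112370 × 1.009160
R_sample = 0.0113399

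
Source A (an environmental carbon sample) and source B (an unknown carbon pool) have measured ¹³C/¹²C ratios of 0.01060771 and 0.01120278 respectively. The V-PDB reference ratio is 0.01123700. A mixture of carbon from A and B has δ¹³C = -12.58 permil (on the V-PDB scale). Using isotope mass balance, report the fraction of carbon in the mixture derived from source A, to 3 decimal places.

δ_A = (0.01060771/0.01123700 − 1)×1000 = (0.943998 − 1)×1000 = -56.002 permil
δ_B = (0.01120278/0.01123700 − 1)×1000 = (0.996955 − 1)×1000 = -3.045 permil
f_A = (δ_mix − δ_B)/(δ_A − δ_B) = (-12.58 − (-3.045))/(-56.002 − (-3.045))
f_A = -9.535 / -52.956 = 0.1800

0.180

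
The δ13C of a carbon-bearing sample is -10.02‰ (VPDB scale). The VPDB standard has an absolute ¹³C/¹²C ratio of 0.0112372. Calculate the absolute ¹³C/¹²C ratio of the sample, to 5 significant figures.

0.011125

R_sample = R_standard × (δ13C/1000 + 1)
R_sample = 0.0112372 × (-10.02/1000 + 1) = 0.0112372 × 0.989980
R_sample = 0.0111246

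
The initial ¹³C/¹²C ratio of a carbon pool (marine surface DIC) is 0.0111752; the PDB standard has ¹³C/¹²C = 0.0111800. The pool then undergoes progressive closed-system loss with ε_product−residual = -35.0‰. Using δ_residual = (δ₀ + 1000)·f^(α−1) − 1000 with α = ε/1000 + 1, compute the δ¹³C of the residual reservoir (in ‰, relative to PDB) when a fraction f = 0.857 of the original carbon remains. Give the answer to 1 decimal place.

δ₀ = (0.0111752/0.0111800 − 1)×1000 = (0.999571 − 1)×1000 = -0.429‰
α − 1 = ε/1000 = -0.0350
f^(α−1) = 0.857^(-0.0350) = 1.005416
δ_res = (-0.429 + 1000) × 1.005416 − 1000 = 1004.984 − 1000 = 4.98‰

5.0‰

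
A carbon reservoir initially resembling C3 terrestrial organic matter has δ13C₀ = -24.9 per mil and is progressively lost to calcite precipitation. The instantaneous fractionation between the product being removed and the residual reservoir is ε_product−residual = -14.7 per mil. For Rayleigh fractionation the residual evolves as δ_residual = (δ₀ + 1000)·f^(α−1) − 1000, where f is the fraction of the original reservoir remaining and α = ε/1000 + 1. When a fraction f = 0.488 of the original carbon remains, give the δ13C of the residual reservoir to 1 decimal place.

-14.6 per mil

Rayleigh residual: δ_res = (δ₀ + 1000)·f^(α−1) − 1000
α = ε/1000 + 1 = 0.98530, so α − 1 = -0.01470
f^(α−1) = 0.488^(-0.01470) = 1.010602
δ_res = (-24.9 + 1000) × 1.010602 − 1000 = 985.438 − 1000 = -14.56 per mil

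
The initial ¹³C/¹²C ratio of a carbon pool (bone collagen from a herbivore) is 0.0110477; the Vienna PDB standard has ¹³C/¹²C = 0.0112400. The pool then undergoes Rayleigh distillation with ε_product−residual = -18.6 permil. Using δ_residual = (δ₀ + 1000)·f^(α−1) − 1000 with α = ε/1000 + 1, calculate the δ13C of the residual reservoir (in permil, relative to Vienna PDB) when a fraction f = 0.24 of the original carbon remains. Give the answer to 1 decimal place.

δ₀ = (0.0110477/0.0112400 − 1)×1000 = (0.982891 − 1)×1000 = -17.109 permil
α − 1 = ε/1000 = -0.0186
f^(α−1) = 0.24^(-0.0186) = 1.026900
δ_res = (-17.109 + 1000) × 1.026900 − 1000 = 1009.331 − 1000 = 9.33 permil

9.3 permil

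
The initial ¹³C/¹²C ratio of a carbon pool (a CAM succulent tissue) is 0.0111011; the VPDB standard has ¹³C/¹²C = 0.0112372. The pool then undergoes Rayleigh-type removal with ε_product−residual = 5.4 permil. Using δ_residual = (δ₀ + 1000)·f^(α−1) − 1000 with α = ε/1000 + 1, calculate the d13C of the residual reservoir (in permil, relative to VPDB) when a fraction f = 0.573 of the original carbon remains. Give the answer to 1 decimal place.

-15.1 permil

δ₀ = (0.0111011/0.0112372 − 1)×1000 = (0.987888 − 1)×1000 = -12.112 permil
α − 1 = ε/1000 = 0.0054
f^(α−1) = 0.573^(0.0054) = 0.996997
δ_res = (-12.112 + 1000) × 0.996997 − 1000 = 984.922 − 1000 = -15.08 permil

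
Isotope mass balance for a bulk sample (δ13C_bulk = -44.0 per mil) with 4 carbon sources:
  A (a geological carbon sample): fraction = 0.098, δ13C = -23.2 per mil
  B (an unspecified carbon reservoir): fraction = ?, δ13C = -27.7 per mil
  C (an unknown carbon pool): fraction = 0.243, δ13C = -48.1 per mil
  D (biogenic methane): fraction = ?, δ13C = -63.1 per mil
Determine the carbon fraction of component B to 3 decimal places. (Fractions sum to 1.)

Let f_B and f_D be the unknown fractions; fractions sum to 1 so f_B + f_D = 0.659.
Mass balance: Σ fᵢ·δᵢ = δ_bulk ⇒ f_B·(-27.7) + f_D·(-63.1) = -44.0 − (-13.962) = -30.038
Substitute f_D = 0.659 − f_B:
f_B·(-27.7 − -63.1) = -30.038 − 0.659×(-63.1) = 11.545
f_B = 11.545 / 35.4 = 0.3261

0.326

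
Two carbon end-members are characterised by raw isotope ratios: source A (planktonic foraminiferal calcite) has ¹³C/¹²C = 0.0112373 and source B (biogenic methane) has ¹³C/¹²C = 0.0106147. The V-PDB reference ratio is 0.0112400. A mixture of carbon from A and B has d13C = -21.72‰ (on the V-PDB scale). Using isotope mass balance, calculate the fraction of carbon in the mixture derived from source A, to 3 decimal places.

δ_A = (0.0112373/0.0112400 − 1)×1000 = (0.999760 − 1)×1000 = -0.240‰
δ_B = (0.0106147/0.0112400 − 1)×1000 = (0.944368 − 1)×1000 = -55.632‰
f_A = (δ_mix − δ_B)/(δ_A − δ_B) = (-21.72 − (-55.632))/(-0.240 − (-55.632))
f_A = 33.912 / 55.391 = 0.6122

0.612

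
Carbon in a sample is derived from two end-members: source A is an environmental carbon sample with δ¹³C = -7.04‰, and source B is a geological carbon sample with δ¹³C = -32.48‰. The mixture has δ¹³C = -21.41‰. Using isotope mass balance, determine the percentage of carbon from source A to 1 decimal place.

43.5%

δ_mix = f_A·δ_A + (1 − f_A)·δ_B  ⇒  f_A = (δ_mix − δ_B)/(δ_A − δ_B)
f_A = (-21.41 − (-32.48)) / (-7.04 − (-32.48))
f_A = 11.07 / 25.44 = 0.4351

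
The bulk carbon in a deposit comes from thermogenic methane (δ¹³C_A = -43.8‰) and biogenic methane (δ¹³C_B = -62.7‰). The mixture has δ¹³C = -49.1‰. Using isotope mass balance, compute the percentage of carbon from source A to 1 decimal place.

δ_mix = f_A·δ_A + (1 − f_A)·δ_B  ⇒  f_A = (δ_mix − δ_B)/(δ_A − δ_B)
f_A = (-49.1 − (-62.7)) / (-43.8 − (-62.7))
f_A = 13.6 / 18.9 = 0.7196

72.0%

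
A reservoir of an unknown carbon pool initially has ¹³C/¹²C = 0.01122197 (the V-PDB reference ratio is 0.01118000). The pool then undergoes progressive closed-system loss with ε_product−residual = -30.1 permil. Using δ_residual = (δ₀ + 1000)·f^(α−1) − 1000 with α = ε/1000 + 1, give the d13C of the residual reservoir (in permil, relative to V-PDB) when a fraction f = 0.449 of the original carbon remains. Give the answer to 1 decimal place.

δ₀ = (0.01122197/0.01118000 − 1)×1000 = (1.003754 − 1)×1000 = 3.754 permil
α − 1 = ε/1000 = -0.0301
f^(α−1) = 0.449^(-0.0301) = 1.024395
δ_res = (3.754 + 1000) × 1.024395 − 1000 = 1028.240 − 1000 = 28.24 permil

28.2 permil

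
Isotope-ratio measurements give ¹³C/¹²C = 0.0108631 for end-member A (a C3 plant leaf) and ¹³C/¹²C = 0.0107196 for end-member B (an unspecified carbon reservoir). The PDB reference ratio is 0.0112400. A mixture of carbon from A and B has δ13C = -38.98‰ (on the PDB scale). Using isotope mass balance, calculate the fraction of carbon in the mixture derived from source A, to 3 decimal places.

δ_A = (0.0108631/0.0112400 − 1)×1000 = (0.966468 − 1)×1000 = -33.532‰
δ_B = (0.0107196/0.0112400 − 1)×1000 = (0.953701 − 1)×1000 = -46.299‰
f_A = (δ_mix − δ_B)/(δ_A − δ_B) = (-38.98 − (-46.299))/(-33.532 − (-46.299))
f_A = 7.319 / 12.767 = 0.5733

0.573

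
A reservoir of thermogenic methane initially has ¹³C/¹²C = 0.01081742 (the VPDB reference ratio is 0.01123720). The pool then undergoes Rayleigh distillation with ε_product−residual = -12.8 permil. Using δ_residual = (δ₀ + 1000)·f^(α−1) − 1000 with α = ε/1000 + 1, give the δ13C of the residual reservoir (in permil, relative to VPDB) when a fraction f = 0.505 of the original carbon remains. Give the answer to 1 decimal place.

δ₀ = (0.01081742/0.01123720 − 1)×1000 = (0.962644 − 1)×1000 = -37.356 permil
α − 1 = ε/1000 = -0.0128
f^(α−1) = 0.505^(-0.0128) = 1.008783
δ_res = (-37.356 + 1000) × 1.008783 − 1000 = 971.099 − 1000 = -28.90 permil

-28.9 permil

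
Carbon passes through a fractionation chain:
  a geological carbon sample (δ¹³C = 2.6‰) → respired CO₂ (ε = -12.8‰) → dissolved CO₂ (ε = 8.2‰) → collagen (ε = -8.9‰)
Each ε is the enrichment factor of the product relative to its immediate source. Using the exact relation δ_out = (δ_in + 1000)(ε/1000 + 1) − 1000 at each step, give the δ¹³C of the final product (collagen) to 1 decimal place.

-11.0‰

step 1: δ = (2.60 + 1000)·(-12.8/1000 + 1) − 1000 = -10.23‰
step 2: δ = (-10.23 + 1000)·(8.2/1000 + 1) − 1000 = -2.12‰
step 3: δ = (-2.12 + 1000)·(-8.9/1000 + 1) − 1000 = -11.00‰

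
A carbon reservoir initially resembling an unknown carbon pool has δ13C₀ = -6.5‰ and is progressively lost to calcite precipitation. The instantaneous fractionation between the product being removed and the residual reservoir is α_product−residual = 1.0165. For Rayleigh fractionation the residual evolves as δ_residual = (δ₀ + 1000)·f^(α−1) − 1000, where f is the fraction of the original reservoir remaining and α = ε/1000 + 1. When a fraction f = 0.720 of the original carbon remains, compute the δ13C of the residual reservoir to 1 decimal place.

-11.9‰

Rayleigh residual: δ_res = (δ₀ + 1000)·f^(α−1) − 1000
α − 1 = 0.01650
f^(α−1) = 0.720^(0.01650) = 0.994594
δ_res = (-6.5 + 1000) × 0.994594 − 1000 = 988.129 − 1000 = -11.87‰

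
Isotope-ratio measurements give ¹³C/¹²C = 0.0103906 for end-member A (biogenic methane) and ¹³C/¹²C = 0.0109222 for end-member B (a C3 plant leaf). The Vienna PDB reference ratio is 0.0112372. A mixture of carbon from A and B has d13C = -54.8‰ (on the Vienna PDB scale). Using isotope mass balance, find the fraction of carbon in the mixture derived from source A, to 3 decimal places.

0.566

δ_A = (0.0103906/0.0112372 − 1)×1000 = (0.924661 − 1)×1000 = -75.339‰
δ_B = (0.0109222/0.0112372 − 1)×1000 = (0.971968 − 1)×1000 = -28.032‰
f_A = (δ_mix − δ_B)/(δ_A − δ_B) = (-54.8 − (-28.032))/(-75.339 − (-28.032))
f_A = -26.768 / -47.307 = 0.5658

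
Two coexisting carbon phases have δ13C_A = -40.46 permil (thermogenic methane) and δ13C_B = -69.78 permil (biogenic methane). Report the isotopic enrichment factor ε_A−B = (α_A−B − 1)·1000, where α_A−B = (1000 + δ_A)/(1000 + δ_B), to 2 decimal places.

31.52 permil

α_A−B = (1000 + -40.46) / (1000 + -69.78) = 959.54 / 930.22 = 1.031519
ε_A−B = (1.031519 − 1) × 1000 = 31.519 permil
(The approximation ε ≈ δ_A − δ_B would give 29.32 permil.)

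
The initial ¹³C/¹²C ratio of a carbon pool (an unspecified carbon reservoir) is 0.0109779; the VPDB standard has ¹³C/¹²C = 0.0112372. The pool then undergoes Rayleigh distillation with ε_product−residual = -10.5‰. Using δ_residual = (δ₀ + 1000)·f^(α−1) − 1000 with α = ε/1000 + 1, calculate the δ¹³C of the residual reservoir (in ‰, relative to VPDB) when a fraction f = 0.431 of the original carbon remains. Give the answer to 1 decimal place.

δ₀ = (0.0109779/0.0112372 − 1)×1000 = (0.976925 − 1)×1000 = -23.075‰
α − 1 = ε/1000 = -0.0105
f^(α−1) = 0.431^(-0.0105) = 1.008876
δ_res = (-23.075 + 1000) × 1.008876 − 1000 = 985.596 − 1000 = -14.40‰

-14.4‰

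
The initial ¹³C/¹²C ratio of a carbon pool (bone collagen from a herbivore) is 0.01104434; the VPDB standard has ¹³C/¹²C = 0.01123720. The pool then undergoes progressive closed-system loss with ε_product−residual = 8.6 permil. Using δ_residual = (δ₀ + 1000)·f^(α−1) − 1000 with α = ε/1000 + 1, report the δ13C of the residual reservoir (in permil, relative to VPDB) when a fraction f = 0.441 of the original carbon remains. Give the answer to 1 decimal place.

δ₀ = (0.01104434/0.01123720 − 1)×1000 = (0.982837 − 1)×1000 = -17.163 permil
α − 1 = ε/1000 = 0.0086
f^(α−1) = 0.441^(0.0086) = 0.992984
δ_res = (-17.163 + 1000) × 0.992984 − 1000 = 975.942 − 1000 = -24.06 permil

-24.1 permil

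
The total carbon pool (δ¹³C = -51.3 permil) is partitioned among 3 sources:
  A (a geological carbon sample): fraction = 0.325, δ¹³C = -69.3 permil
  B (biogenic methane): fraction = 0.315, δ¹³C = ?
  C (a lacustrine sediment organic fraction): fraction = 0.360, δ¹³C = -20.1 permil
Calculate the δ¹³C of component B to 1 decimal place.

-68.4 permil

Isotope mass balance: δ_bulk = Σ fᵢ·δᵢ.
-51.3 = 0.325×(-69.3) + 0.315×δ_B + 0.360×(-20.1)
0.315·δ_B = -51.3 − (-29.759) = -21.541
δ_B = -21.541 / 0.315 = -68.39 permil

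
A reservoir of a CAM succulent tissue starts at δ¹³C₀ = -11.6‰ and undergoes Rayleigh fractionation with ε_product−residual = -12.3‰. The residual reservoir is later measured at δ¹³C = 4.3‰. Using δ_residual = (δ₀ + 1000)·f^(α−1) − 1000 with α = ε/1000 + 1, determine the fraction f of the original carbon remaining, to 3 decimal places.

0.273

α − 1 = ε/1000 = -0.0123
(δ_res + 1000)/(δ₀ + 1000) = (4.3 + 1000)/(-11.6 + 1000) = 1004.3/988.4 = 1.016087
f = 1.016087^(1/-0.0123) = exp(ln(1.016087)/-0.0123) = exp(0.01596/-0.0123)
f = exp(-1.2974) = 0.2732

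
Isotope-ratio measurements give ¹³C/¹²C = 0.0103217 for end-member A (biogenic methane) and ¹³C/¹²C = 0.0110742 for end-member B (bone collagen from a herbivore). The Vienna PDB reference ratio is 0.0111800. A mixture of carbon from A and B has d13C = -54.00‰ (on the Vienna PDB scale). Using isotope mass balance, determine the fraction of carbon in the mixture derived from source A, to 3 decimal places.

δ_A = (0.0103217/0.0111800 − 1)×1000 = (0.923229 − 1)×1000 = -76.771‰
δ_B = (0.0110742/0.0111800 − 1)×1000 = (0.990537 − 1)×1000 = -9.463‰
f_A = (δ_mix − δ_B)/(δ_A − δ_B) = (-54.00 − (-9.463))/(-76.771 − (-9.463))
f_A = -44.537 / -67.308 = 0.6617

0.662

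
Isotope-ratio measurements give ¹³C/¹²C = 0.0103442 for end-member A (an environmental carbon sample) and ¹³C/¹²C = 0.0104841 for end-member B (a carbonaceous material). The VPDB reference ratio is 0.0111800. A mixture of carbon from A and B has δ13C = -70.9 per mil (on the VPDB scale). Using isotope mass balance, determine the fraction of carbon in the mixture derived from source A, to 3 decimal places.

0.692

δ_A = (0.0103442/0.0111800 − 1)×1000 = (0.925242 − 1)×1000 = -74.758 per mil
δ_B = (0.0104841/0.0111800 − 1)×1000 = (0.937755 − 1)×1000 = -62.245 per mil
f_A = (δ_mix − δ_B)/(δ_A − δ_B) = (-70.9 − (-62.245))/(-74.758 − (-62.245))
f_A = -8.655 / -12.513 = 0.6917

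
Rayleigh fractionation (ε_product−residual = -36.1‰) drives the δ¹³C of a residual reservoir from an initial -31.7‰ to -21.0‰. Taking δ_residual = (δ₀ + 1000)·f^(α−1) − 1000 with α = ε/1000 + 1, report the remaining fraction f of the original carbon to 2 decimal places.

α − 1 = ε/1000 = -0.0361
(δ_res + 1000)/(δ₀ + 1000) = (-21.0 + 1000)/(-31.7 + 1000) = 979.0/968.3 = 1.011050
f = 1.011050^(1/-0.0361) = exp(ln(1.011050)/-0.0361) = exp(0.01099/-0.0361)
f = exp(-0.3044) = 0.7375

0.74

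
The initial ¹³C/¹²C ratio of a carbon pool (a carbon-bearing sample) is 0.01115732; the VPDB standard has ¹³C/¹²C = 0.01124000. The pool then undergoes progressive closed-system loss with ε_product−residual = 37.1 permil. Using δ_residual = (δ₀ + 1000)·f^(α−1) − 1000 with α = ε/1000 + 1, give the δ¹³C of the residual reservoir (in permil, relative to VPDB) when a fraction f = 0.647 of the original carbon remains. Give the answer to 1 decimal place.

-23.3 permil

δ₀ = (0.01115732/0.01124000 − 1)×1000 = (0.992644 − 1)×1000 = -7.356 permil
α − 1 = ε/1000 = 0.0371
f^(α−1) = 0.647^(0.0371) = 0.983976
δ_res = (-7.356 + 1000) × 0.983976 − 1000 = 976.738 − 1000 = -23.26 permil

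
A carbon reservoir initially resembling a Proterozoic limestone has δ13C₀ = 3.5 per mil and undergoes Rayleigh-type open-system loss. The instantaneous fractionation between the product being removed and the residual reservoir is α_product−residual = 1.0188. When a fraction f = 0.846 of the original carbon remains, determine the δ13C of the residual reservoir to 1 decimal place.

Rayleigh residual: δ_res = (δ₀ + 1000)·f^(α−1) − 1000
α − 1 = 0.01880
f^(α−1) = 0.846^(0.01880) = 0.996861
δ_res = (3.5 + 1000) × 0.996861 − 1000 = 1000.350 − 1000 = 0.35 per mil

0.3 per mil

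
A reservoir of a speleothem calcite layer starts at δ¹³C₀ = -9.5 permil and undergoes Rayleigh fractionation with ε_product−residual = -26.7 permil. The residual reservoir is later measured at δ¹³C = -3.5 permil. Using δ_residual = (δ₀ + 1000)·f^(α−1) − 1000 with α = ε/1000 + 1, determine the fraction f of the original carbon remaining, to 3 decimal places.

α − 1 = ε/1000 = -0.0267
(δ_res + 1000)/(δ₀ + 1000) = (-3.5 + 1000)/(-9.5 + 1000) = 996.5/990.5 = 1.006058
f = 1.006058^(1/-0.0267) = exp(ln(1.006058)/-0.0267) = exp(0.00604/-0.0267)
f = exp(-0.2262) = 0.7976

0.798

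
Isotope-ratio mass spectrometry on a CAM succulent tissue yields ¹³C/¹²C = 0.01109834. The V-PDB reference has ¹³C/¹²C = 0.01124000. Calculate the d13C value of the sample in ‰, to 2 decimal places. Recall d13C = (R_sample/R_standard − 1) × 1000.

-12.60‰

d13C = (R_sample / R_standard − 1) × 1000
R_sample / R_standard = 0.01109834 / 0.01124000 = 0.987397
d13C = (0.987397 − 1) × 1000 = -12.603‰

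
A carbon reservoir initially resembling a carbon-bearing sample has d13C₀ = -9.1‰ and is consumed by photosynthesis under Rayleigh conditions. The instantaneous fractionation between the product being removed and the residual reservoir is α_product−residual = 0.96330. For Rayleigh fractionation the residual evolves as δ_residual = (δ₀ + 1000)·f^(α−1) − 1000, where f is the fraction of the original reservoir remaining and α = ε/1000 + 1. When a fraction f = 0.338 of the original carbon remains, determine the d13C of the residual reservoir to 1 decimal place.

Rayleigh residual: δ_res = (δ₀ + 1000)·f^(α−1) − 1000
α − 1 = -0.03670
f^(α−1) = 0.338^(-0.03670) = 1.040612
δ_res = (-9.1 + 1000) × 1.040612 − 1000 = 1031.142 − 1000 = 31.14‰

31.1‰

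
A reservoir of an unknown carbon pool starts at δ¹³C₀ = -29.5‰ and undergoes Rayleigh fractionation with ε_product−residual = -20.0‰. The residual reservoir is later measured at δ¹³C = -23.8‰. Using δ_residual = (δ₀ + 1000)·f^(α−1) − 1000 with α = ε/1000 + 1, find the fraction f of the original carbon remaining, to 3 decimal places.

0.746

α − 1 = ε/1000 = -0.0200
(δ_res + 1000)/(δ₀ + 1000) = (-23.8 + 1000)/(-29.5 + 1000) = 976.2/970.5 = 1.005873
f = 1.005873^(1/-0.0200) = exp(ln(1.005873)/-0.0200) = exp(0.00586/-0.0200)
f = exp(-0.2928) = 0.7462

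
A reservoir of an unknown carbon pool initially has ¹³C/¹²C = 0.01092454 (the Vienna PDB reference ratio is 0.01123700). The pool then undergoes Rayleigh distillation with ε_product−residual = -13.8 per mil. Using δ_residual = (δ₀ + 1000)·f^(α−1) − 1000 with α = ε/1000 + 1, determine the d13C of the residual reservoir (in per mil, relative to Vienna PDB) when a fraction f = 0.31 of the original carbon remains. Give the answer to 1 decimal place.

δ₀ = (0.01092454/0.01123700 − 1)×1000 = (0.972194 − 1)×1000 = -27.806 per mil
α − 1 = ε/1000 = -0.0138
f^(α−1) = 0.31^(-0.0138) = 1.016294
δ_res = (-27.806 + 1000) × 1.016294 − 1000 = 988.034 − 1000 = -11.97 per mil

-12.0 per mil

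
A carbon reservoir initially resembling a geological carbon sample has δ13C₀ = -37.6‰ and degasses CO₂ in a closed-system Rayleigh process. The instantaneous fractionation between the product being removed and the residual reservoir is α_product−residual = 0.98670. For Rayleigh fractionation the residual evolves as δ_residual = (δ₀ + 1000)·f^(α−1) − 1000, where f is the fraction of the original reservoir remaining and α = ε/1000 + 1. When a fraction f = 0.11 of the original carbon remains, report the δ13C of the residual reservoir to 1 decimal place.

Rayleigh residual: δ_res = (δ₀ + 1000)·f^(α−1) − 1000
α − 1 = -0.01330
f^(α−1) = 0.11^(-0.01330) = 1.029792
δ_res = (-37.6 + 1000) × 1.029792 − 1000 = 991.072 − 1000 = -8.93‰

-8.9‰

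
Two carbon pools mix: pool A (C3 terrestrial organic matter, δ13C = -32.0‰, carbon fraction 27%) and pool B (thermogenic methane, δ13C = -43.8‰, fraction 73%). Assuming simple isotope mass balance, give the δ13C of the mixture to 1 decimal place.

-40.6‰

δ_mix = f_A·δ_A + f_B·δ_B
δ_mix = 0.27 × (-32.0) + 0.73 × (-43.8)
δ_mix = -8.64 + -31.97 = -40.61‰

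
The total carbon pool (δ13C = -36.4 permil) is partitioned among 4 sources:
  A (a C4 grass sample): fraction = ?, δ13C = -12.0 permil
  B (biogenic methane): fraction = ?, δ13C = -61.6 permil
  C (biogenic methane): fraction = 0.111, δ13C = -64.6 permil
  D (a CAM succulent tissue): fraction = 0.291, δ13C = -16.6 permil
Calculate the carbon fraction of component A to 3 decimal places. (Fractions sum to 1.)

Let f_A and f_B be the unknown fractions; fractions sum to 1 so f_A + f_B = 0.598.
Mass balance: Σ fᵢ·δᵢ = δ_bulk ⇒ f_A·(-12.0) + f_B·(-61.6) = -36.4 − (-12.001) = -24.399
Substitute f_B = 0.598 − f_A:
f_A·(-12.0 − -61.6) = -24.399 − 0.598×(-61.6) = 12.438
f_A = 12.438 / 49.6 = 0.2508

0.251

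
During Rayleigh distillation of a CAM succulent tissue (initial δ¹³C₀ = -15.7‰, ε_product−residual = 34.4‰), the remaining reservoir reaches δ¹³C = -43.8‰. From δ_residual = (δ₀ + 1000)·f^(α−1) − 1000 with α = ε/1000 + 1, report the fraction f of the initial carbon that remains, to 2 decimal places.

0.43

α − 1 = ε/1000 = 0.0344
(δ_res + 1000)/(δ₀ + 1000) = (-43.8 + 1000)/(-15.7 + 1000) = 956.2/984.3 = 0.971452
f = 0.971452^(1/0.0344) = exp(ln(0.971452)/0.0344) = exp(-0.02896/0.0344)
f = exp(-0.8420) = 0.4309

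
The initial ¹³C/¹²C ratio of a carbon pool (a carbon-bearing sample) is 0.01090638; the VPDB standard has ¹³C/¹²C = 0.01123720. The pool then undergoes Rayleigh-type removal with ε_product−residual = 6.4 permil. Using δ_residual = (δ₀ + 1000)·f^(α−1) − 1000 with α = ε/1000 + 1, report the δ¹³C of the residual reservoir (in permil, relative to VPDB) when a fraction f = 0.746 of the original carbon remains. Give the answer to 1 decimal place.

-31.3 permil

δ₀ = (0.01090638/0.01123720 − 1)×1000 = (0.970560 − 1)×1000 = -29.440 permil
α − 1 = ε/1000 = 0.0064
f^(α−1) = 0.746^(0.0064) = 0.998126
δ_res = (-29.440 + 1000) × 0.998126 − 1000 = 968.742 − 1000 = -31.26 permil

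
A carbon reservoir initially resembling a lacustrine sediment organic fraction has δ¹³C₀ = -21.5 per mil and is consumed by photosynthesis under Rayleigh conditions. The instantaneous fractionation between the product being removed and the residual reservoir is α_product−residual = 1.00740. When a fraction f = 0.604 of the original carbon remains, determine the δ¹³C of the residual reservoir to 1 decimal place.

Rayleigh residual: δ_res = (δ₀ + 1000)·f^(α−1) − 1000
α − 1 = 0.00740
f^(α−1) = 0.604^(0.00740) = 0.996276
δ_res = (-21.5 + 1000) × 0.996276 − 1000 = 974.856 − 1000 = -25.14 per mil

-25.1 per mil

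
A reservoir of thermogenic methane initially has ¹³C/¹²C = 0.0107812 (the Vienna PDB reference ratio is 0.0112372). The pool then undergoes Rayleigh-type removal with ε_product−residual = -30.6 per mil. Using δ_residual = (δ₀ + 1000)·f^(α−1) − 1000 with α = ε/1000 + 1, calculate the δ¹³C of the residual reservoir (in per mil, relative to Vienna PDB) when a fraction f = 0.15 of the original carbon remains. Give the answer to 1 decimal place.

16.8 per mil

δ₀ = (0.0107812/0.0112372 − 1)×1000 = (0.959420 − 1)×1000 = -40.580 per mil
α − 1 = ε/1000 = -0.0306
f^(α−1) = 0.15^(-0.0306) = 1.059770
δ_res = (-40.580 + 1000) × 1.059770 − 1000 = 1016.765 − 1000 = 16.77 per mil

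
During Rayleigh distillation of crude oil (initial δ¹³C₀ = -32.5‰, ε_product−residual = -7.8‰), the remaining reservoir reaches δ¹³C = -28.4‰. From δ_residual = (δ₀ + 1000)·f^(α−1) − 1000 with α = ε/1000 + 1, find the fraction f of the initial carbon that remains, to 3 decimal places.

0.581

α − 1 = ε/1000 = -0.0078
(δ_res + 1000)/(δ₀ + 1000) = (-28.4 + 1000)/(-32.5 + 1000) = 971.6/967.5 = 1.004238
f = 1.004238^(1/-0.0078) = exp(ln(1.004238)/-0.0078) = exp(0.00423/-0.0078)
f = exp(-0.5422) = 0.5815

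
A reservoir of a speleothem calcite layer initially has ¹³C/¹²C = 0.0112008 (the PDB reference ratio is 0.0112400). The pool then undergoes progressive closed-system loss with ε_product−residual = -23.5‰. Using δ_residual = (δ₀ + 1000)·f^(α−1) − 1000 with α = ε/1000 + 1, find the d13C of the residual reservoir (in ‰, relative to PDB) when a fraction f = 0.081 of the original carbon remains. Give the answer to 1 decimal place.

57.1‰

δ₀ = (0.0112008/0.0112400 − 1)×1000 = (0.996512 − 1)×1000 = -3.488‰
α − 1 = ε/1000 = -0.0235
f^(α−1) = 0.081^(-0.0235) = 1.060842
δ_res = (-3.488 + 1000) × 1.060842 − 1000 = 1057.142 − 1000 = 57.14‰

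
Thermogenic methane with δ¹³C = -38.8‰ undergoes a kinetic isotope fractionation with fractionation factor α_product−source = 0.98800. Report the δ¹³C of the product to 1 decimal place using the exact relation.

-50.3‰

δ_product = (δ_source + 1000)·α − 1000
δ_product = (-38.8 + 1000) × 0.98800 − 1000
δ_product = 949.666 − 1000 = -50.33‰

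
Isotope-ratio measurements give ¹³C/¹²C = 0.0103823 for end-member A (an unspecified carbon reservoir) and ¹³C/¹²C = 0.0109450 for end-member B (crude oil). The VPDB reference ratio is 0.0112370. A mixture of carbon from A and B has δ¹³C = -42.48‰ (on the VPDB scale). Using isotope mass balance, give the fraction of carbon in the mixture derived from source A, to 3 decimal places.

0.329

δ_A = (0.0103823/0.0112370 − 1)×1000 = (0.923939 − 1)×1000 = -76.061‰
δ_B = (0.0109450/0.0112370 − 1)×1000 = (0.974014 − 1)×1000 = -25.986‰
f_A = (δ_mix − δ_B)/(δ_A − δ_B) = (-42.48 − (-25.986))/(-76.061 − (-25.986))
f_A = -16.494 / -50.076 = 0.3294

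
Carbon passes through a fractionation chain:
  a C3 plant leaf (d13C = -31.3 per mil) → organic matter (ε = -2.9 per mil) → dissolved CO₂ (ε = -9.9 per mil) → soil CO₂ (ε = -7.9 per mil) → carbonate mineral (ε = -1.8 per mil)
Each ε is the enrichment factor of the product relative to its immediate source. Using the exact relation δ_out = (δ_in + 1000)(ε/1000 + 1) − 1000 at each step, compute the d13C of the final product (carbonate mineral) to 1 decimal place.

step 1: δ = (-31.30 + 1000)·(-2.9/1000 + 1) − 1000 = -34.11 per mil
step 2: δ = (-34.11 + 1000)·(-9.9/1000 + 1) − 1000 = -43.67 per mil
step 3: δ = (-43.67 + 1000)·(-7.9/1000 + 1) − 1000 = -51.23 per mil
step 4: δ = (-51.23 + 1000)·(-1.8/1000 + 1) − 1000 = -52.93 per mil

-52.9 per mil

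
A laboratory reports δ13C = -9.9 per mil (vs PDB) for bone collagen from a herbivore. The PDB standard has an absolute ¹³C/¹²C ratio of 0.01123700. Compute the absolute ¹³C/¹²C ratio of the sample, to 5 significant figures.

0.011126

R_sample = R_standard × (δ13C/1000 + 1)
R_sample = 0.01123700 × (-9.9/1000 + 1) = 0.01123700 × 0.990100
R_sample = 0.0111258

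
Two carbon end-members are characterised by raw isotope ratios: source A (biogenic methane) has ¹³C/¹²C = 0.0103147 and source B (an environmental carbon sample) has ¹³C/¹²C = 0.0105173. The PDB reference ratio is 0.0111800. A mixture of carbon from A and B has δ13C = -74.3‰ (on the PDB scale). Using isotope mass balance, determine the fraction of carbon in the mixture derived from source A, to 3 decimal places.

δ_A = (0.0103147/0.0111800 − 1)×1000 = (0.922603 − 1)×1000 = -77.397‰
δ_B = (0.0105173/0.0111800 − 1)×1000 = (0.940725 − 1)×1000 = -59.275‰
f_A = (δ_mix − δ_B)/(δ_A − δ_B) = (-74.3 − (-59.275))/(-77.397 − (-59.275))
f_A = -15.025 / -18.122 = 0.8291

0.829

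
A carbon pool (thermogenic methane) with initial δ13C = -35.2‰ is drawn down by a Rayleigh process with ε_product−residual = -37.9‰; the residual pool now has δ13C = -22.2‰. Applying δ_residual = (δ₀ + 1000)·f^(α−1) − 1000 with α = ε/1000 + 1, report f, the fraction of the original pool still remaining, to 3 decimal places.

0.702

α − 1 = ε/1000 = -0.0379
(δ_res + 1000)/(δ₀ + 1000) = (-22.2 + 1000)/(-35.2 + 1000) = 977.8/964.8 = 1.013474
f = 1.013474^(1/-0.0379) = exp(ln(1.013474)/-0.0379) = exp(0.01338/-0.0379)
f = exp(-0.3531) = 0.7025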